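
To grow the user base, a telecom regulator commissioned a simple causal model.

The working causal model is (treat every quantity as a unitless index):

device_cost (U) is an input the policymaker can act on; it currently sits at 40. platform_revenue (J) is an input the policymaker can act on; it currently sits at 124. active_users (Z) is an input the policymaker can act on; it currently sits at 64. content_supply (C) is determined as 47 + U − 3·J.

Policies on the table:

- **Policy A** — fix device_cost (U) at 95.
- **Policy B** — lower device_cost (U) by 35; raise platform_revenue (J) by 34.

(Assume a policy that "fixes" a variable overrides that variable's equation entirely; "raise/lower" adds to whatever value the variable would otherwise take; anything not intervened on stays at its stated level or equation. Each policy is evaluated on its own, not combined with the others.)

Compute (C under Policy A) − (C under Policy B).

Policy A (U := 95):
  U = 95
  J = 124
  C = 47 + 95 − 3·124 = -230
Policy B (U − 35, J + 34):
  U = 40 − 35 = 5
  J = 124 + 34 = 158
  C = 47 + 5 − 3·158 = -422
C: -230 − (-422) = 192

192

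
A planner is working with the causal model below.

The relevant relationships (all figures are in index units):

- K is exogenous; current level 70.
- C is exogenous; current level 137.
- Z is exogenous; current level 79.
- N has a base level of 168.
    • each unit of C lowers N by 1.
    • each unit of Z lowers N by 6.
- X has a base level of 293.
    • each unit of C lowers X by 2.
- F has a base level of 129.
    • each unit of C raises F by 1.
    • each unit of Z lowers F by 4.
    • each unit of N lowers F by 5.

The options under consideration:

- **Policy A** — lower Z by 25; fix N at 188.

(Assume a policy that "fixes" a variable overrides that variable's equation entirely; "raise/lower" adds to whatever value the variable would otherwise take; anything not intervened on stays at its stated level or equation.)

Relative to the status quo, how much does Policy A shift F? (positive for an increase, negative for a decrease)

-3055

Baseline:
  C = 137
  Z = 79
  N = 168 − 137 − 6·79 = -443
  F = 129 + 137 − 4·79 − 5·(-443) = 2165
Policy A (Z − 25, N := 188):
  C = 137
  Z = 79 − 25 = 54
  N = 188
  F = 129 + 137 − 4·54 − 5·188 = -890
Change in F: -890 − 2165 = -3055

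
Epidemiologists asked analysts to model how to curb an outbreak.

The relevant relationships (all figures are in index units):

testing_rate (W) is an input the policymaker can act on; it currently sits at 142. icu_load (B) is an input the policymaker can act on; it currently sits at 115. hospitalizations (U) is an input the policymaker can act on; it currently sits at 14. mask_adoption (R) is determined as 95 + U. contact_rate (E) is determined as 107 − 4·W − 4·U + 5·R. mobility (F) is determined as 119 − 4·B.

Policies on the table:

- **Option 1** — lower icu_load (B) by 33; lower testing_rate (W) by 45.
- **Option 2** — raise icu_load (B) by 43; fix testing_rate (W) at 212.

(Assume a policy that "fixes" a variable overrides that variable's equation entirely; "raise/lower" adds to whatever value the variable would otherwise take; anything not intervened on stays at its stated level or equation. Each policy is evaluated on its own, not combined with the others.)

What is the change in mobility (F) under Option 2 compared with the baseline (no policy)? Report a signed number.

-172

Baseline:
  B = 115
  F = 119 − 4·115 = -341
Option 2 (B + 43, W := 212):
  B = 115 + 43 = 158
  F = 119 − 4·158 = -513
Change in F: -513 − (-341) = -172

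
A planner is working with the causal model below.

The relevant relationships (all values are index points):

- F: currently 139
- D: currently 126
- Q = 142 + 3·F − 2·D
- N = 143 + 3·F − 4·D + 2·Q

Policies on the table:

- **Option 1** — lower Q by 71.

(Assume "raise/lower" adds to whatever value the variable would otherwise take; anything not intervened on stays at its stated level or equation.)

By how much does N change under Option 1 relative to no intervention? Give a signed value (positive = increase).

-142

Baseline:
  F = 139
  D = 126
  Q = 142 + 3·139 − 2·126 = 307
  N = 143 + 3·139 − 4·126 + 2·307 = 670
Option 1 (Q − 71):
  F = 139
  D = 126
  Q = 142 + 3·139 − 2·126 (−71 from intervention) = 236
  N = 143 + 3·139 − 4·126 + 2·236 = 528
Change in N: 528 − 670 = -142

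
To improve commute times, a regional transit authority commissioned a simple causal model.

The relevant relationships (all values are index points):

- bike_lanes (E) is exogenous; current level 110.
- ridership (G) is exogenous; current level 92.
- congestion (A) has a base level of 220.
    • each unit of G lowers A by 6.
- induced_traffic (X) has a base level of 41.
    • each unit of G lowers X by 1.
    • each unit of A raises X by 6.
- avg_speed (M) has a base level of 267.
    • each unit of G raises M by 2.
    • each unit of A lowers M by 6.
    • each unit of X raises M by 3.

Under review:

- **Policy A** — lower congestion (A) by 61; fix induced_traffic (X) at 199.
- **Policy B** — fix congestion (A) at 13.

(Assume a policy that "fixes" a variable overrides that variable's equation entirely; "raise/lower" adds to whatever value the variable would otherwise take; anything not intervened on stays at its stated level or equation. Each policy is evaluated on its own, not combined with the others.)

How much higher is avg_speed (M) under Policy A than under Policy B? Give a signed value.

2952

Policy A (A − 61, X := 199):
  G = 92
  A = 220 − 6·92 (−61 from intervention) = -393
  X = 199
  M = 267 + 2·92 − 6·(-393) + 3·199 = 3406
Policy B (A := 13):
  G = 92
  A = 13
  X = 41 − 92 + 6·13 = 27
  M = 267 + 2·92 − 6·13 + 3·27 = 454
M: 3406 − 454 = 2952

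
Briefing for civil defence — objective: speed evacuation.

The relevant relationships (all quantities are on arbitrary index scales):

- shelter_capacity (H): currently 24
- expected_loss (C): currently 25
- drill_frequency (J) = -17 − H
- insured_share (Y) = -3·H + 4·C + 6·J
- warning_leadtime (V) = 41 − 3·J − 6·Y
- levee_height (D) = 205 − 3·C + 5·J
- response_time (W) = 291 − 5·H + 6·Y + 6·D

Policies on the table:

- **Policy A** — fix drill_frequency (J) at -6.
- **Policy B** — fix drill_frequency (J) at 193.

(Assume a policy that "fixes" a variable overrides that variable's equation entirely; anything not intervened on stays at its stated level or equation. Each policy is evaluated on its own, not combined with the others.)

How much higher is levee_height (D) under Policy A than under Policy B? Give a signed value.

-995

Policy A (J := -6):
  H = 24
  C = 25
  J = -6
  D = 205 − 3·25 + 5·(-6) = 100
Policy B (J := 193):
  H = 24
  C = 25
  J = 193
  D = 205 − 3·25 + 5·193 = 1095
D: 100 − 1095 = -995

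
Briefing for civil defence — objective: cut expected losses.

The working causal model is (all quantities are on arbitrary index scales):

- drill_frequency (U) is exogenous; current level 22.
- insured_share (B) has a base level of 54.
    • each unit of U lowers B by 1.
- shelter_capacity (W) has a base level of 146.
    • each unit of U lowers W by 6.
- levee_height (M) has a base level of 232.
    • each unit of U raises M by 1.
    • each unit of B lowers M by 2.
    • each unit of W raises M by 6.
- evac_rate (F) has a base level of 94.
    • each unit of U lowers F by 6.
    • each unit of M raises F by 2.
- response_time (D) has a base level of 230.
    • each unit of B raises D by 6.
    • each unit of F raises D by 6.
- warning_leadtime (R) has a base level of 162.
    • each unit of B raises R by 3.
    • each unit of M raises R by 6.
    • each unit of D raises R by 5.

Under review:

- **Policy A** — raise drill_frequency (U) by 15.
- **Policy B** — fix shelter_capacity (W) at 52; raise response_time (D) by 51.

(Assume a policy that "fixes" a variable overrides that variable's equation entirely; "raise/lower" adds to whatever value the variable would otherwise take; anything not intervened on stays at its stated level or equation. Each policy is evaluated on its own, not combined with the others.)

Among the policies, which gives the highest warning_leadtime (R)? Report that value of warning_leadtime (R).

34615

Policy A (U + 15):
  U = 22 + 15 = 37
  B = 54 − 37 = 17
  W = 146 − 6·37 = -76
  M = 232 + 37 − 2·17 + 6·(-76) = -221
  F = 94 − 6·37 + 2·(-221) = -570
  D = 230 + 6·17 + 6·(-570) = -3088
  R = 162 + 3·17 + 6·(-221) + 5·(-3088) = -16553
Policy B (W := 52, D + 51):
  U = 22
  B = 54 − 22 = 32
  W = 52
  M = 232 + 22 − 2·32 + 6·52 = 502
  F = 94 − 6·22 + 2·502 = 966
  D = 230 + 6·32 + 6·966 (+51 from intervention) = 6269
  R = 162 + 3·32 + 6·502 + 5·6269 = 34615
Comparing — Policy A: R=-16553, Policy B: R=34615. Highest is 34615 (Policy B).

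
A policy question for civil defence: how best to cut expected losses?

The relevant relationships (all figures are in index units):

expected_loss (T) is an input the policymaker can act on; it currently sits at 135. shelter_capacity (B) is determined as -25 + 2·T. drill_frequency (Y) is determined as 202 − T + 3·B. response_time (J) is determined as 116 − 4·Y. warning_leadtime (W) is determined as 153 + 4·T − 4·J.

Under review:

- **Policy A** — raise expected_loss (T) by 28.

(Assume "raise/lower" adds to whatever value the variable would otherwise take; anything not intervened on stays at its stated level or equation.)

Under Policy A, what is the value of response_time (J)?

-3652

Policy A (T + 28):
  T = 135 + 28 = 163
  B = -25 + 2·163 = 301
  Y = 202 − 163 + 3·301 = 942
  J = 116 − 4·942 = -3652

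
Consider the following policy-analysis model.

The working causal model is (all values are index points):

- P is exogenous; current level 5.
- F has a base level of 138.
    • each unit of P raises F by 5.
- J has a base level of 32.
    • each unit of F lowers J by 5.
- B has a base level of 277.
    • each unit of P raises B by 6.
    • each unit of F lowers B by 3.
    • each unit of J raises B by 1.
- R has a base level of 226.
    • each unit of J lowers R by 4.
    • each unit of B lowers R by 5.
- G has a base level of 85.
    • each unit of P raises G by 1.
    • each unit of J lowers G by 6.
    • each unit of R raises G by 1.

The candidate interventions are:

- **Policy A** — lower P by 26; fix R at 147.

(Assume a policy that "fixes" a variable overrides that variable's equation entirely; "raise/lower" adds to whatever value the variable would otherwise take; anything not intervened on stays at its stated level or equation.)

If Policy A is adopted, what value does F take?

33

Policy A (P − 26, R := 147):
  P = 5 − 26 = -21
  F = 138 + 5·(-21) = 33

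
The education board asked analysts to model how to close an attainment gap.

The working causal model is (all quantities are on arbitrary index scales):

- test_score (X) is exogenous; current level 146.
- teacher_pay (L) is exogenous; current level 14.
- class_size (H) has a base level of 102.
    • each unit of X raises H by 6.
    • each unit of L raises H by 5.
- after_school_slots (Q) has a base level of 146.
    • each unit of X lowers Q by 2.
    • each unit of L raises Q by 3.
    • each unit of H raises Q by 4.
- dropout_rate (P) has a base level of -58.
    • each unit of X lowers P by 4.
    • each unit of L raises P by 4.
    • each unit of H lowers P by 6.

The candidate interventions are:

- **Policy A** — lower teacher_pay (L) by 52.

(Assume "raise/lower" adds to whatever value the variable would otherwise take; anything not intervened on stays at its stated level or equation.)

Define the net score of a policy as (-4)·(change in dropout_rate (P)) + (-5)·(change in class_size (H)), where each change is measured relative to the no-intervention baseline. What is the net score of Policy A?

-4108

Baseline:
  X = 146
  L = 14
  H = 102 + 6·146 + 5·14 = 1048
  P = -58 − 4·146 + 4·14 − 6·1048 = -6874
Policy A (L − 52):
  X = 146
  L = 14 − 52 = -38
  H = 102 + 6·146 + 5·(-38) = 788
  P = -58 − 4·146 + 4·(-38) − 6·788 = -5522
ΔP = -5522 − (-6874) = 1352; ΔH = 788 − 1048 = -260
Score = (-4)·1352 + (-5)·(-260) = -4108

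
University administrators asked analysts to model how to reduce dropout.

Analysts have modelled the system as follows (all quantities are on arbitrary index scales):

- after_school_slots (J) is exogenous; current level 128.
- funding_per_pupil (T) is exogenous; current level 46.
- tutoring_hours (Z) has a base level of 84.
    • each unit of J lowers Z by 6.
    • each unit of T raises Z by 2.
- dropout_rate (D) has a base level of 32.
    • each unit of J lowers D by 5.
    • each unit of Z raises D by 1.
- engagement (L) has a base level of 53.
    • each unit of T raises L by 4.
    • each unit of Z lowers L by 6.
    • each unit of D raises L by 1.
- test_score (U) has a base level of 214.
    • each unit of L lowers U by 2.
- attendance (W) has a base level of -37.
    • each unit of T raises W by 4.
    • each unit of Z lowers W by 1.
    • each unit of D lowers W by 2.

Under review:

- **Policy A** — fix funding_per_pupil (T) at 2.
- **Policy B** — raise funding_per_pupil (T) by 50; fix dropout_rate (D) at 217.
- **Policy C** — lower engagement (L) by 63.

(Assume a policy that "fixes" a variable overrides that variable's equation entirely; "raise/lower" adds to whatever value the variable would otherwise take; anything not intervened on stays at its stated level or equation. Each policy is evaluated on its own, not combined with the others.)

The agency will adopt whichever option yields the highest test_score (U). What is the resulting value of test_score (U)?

Policy A (T := 2):
  J = 128
  T = 2
  Z = 84 − 6·128 + 2·2 = -680
  D = 32 − 5·128 + (-680) = -1288
  L = 53 + 4·2 − 6·(-680) + (-1288) = 2853
  U = 214 − 2·2853 = -5492
Policy B (T + 50, D := 217):
  J = 128
  T = 46 + 50 = 96
  Z = 84 − 6·128 + 2·96 = -492
  D = 217
  L = 53 + 4·96 − 6·(-492) + 217 = 3606
  U = 214 − 2·3606 = -6998
Policy C (L − 63):
  J = 128
  T = 46
  Z = 84 − 6·128 + 2·46 = -592
  D = 32 − 5·128 + (-592) = -1200
  L = 53 + 4·46 − 6·(-592) + (-1200) (−63 from intervention) = 2526
  U = 214 − 2·2526 = -4838
Comparing — Policy A: U=-5492, Policy B: U=-6998, Policy C: U=-4838. Highest is -4838 (Policy C).

-4838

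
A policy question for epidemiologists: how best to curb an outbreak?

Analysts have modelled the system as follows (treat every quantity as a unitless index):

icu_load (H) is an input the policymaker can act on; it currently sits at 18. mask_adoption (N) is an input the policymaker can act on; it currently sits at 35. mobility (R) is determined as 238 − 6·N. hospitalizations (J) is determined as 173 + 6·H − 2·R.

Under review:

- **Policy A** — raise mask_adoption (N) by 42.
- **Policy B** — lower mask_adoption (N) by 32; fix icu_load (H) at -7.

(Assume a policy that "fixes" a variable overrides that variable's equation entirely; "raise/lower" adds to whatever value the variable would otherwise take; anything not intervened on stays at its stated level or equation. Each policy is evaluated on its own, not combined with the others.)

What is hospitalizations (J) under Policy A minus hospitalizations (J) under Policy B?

Policy A (N + 42):
  H = 18
  N = 35 + 42 = 77
  R = 238 − 6·77 = -224
  J = 173 + 6·18 − 2·(-224) = 729
Policy B (N − 32, H := -7):
  H = -7
  N = 35 − 32 = 3
  R = 238 − 6·3 = 220
  J = 173 + 6·(-7) − 2·220 = -309
J: 729 − (-309) = 1038

1038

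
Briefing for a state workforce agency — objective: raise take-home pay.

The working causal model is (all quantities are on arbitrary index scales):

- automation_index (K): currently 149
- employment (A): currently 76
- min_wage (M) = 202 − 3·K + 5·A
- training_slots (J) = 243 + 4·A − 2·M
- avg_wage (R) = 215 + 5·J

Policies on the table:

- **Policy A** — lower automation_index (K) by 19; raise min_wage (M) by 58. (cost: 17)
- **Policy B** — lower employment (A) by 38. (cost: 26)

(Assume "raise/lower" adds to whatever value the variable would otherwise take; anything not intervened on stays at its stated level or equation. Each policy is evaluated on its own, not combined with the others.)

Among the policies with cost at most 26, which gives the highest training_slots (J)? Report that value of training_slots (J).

Policy A (K − 19, M + 58):
  K = 149 − 19 = 130
  A = 76
  M = 202 − 3·130 + 5·76 (+58 from intervention) = 250
  J = 243 + 4·76 − 2·250 = 47
Policy B (A − 38):
  K = 149
  A = 76 − 38 = 38
  M = 202 − 3·149 + 5·38 = -55
  J = 243 + 4·38 − 2·(-55) = 505
Comparing — Policy A: J=47, Policy B: J=505. Highest is 505 (Policy B).

505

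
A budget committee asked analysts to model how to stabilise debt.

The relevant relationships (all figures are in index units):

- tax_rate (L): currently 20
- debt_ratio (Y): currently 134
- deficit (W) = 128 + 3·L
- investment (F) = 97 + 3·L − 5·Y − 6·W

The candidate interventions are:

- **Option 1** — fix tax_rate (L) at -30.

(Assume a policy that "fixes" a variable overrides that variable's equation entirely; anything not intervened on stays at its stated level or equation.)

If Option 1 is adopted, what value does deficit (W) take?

38

Option 1 (L := -30):
  L = -30
  W = 128 + 3·(-30) = 38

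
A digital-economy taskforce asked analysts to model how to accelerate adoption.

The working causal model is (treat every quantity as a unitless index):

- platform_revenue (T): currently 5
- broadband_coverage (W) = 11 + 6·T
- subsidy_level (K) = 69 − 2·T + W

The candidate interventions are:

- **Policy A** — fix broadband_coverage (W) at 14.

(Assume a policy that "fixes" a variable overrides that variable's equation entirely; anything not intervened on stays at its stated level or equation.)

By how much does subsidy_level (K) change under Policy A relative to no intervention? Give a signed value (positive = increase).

-27

Baseline:
  T = 5
  W = 11 + 6·5 = 41
  K = 69 − 2·5 + 41 = 100
Policy A (W := 14):
  T = 5
  W = 14
  K = 69 − 2·5 + 14 = 73
Change in K: 73 − 100 = -27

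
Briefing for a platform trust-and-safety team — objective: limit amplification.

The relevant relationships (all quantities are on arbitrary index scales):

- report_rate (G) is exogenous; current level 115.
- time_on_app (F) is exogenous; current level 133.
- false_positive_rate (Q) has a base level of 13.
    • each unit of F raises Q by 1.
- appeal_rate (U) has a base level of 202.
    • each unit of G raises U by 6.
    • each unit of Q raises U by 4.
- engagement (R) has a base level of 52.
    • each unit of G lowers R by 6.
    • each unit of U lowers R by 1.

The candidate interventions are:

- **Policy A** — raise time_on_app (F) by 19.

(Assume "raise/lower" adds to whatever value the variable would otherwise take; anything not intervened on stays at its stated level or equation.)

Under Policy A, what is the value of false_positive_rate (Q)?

Policy A (F + 19):
  F = 133 + 19 = 152
  Q = 13 + 152 = 165

165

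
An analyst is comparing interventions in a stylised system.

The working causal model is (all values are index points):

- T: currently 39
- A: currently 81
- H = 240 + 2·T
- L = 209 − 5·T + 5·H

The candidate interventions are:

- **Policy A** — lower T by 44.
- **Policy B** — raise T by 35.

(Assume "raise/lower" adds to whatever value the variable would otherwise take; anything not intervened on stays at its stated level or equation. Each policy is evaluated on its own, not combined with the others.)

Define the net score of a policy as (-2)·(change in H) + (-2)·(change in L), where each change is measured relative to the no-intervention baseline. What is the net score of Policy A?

616

Baseline:
  T = 39
  H = 240 + 2·39 = 318
  L = 209 − 5·39 + 5·318 = 1604
Policy A (T − 44):
  T = 39 − 44 = -5
  H = 240 + 2·(-5) = 230
  L = 209 − 5·(-5) + 5·230 = 1384
ΔH = 230 − 318 = -88; ΔL = 1384 − 1604 = -220
Score = (-2)·(-88) + (-2)·(-220) = 616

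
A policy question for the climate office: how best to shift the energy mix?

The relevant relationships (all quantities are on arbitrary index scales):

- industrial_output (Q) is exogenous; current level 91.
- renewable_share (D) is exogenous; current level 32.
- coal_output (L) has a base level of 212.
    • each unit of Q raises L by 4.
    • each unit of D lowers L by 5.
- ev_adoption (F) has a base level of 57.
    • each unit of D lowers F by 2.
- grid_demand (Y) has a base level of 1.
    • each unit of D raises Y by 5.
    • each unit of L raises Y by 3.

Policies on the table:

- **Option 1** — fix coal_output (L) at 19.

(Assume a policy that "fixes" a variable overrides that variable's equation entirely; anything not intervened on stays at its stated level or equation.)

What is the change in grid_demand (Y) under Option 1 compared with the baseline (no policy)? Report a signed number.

Baseline:
  Q = 91
  D = 32
  L = 212 + 4·91 − 5·32 = 416
  Y = 1 + 5·32 + 3·416 = 1409
Option 1 (L := 19):
  Q = 91
  D = 32
  L = 19
  Y = 1 + 5·32 + 3·19 = 218
Change in Y: 218 − 1409 = -1191

-1191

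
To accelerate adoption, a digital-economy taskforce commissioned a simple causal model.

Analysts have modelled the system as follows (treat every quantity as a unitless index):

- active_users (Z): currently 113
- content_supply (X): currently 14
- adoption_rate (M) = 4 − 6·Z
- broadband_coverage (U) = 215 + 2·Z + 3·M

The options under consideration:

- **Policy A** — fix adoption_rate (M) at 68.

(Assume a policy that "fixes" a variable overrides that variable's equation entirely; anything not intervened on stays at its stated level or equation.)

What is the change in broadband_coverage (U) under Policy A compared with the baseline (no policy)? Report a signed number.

2226

Baseline:
  Z = 113
  M = 4 − 6·113 = -674
  U = 215 + 2·113 + 3·(-674) = -1581
Policy A (M := 68):
  Z = 113
  M = 68
  U = 215 + 2·113 + 3·68 = 645
Change in U: 645 − (-1581) = 2226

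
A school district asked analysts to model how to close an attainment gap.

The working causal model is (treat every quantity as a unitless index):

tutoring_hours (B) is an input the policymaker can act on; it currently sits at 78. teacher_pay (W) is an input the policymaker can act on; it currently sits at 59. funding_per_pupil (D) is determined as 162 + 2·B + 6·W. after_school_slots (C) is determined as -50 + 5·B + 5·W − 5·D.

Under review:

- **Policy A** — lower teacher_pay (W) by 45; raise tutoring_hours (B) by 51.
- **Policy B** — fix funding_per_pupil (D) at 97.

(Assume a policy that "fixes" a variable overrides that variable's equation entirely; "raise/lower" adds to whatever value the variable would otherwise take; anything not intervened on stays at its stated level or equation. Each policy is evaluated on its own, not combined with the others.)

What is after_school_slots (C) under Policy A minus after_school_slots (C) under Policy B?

Policy A (W − 45, B + 51):
  B = 78 + 51 = 129
  W = 59 − 45 = 14
  D = 162 + 2·129 + 6·14 = 504
  C = -50 + 5·129 + 5·14 − 5·504 = -1855
Policy B (D := 97):
  B = 78
  W = 59
  D = 97
  C = -50 + 5·78 + 5·59 − 5·97 = 150
C: -1855 − 150 = -2005

-2005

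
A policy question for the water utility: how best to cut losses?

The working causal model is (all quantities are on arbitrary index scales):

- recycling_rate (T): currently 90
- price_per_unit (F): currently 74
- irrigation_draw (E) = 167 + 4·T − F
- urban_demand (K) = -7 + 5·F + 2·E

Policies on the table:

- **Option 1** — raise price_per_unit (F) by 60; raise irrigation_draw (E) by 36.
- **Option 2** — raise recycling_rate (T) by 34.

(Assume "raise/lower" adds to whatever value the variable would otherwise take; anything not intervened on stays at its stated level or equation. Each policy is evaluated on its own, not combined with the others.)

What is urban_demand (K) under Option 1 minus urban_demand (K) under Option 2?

-20

Option 1 (F + 60, E + 36):
  T = 90
  F = 74 + 60 = 134
  E = 167 + 4·90 − 134 (+36 from intervention) = 429
  K = -7 + 5·134 + 2·429 = 1521
Option 2 (T + 34):
  T = 90 + 34 = 124
  F = 74
  E = 167 + 4·124 − 74 = 589
  K = -7 + 5·74 + 2·589 = 1541
K: 1521 − 1541 = -20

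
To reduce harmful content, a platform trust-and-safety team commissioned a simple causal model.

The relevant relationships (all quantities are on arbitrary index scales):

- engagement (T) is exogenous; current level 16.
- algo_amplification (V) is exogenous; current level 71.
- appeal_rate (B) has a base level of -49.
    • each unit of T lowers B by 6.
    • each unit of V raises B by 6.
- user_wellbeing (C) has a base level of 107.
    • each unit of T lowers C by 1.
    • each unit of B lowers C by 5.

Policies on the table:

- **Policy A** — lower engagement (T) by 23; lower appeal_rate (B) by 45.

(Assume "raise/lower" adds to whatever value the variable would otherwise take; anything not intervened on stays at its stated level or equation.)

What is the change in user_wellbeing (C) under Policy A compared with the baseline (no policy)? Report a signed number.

-442

Baseline:
  T = 16
  V = 71
  B = -49 − 6·16 + 6·71 = 281
  C = 107 − 16 − 5·281 = -1314
Policy A (T − 23, B − 45):
  T = 16 − 23 = -7
  V = 71
  B = -49 − 6·(-7) + 6·71 (−45 from intervention) = 374
  C = 107 − (-7) − 5·374 = -1756
Change in C: -1756 − (-1314) = -442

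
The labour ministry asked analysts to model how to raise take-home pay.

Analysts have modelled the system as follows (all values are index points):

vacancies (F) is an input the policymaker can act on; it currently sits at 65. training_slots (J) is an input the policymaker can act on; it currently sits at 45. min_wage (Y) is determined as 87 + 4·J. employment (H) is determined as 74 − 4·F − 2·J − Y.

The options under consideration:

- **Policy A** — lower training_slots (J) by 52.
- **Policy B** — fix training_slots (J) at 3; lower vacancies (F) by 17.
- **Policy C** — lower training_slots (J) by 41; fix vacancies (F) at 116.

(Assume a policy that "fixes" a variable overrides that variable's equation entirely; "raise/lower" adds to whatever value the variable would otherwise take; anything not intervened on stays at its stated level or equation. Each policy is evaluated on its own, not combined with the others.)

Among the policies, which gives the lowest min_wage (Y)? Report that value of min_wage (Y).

Policy A (J − 52):
  J = 45 − 52 = -7
  Y = 87 + 4·(-7) = 59
Policy B (J := 3, F − 17):
  J = 3
  Y = 87 + 4·3 = 99
Policy C (J − 41, F := 116):
  J = 45 − 41 = 4
  Y = 87 + 4·4 = 103
Comparing — Policy A: Y=59, Policy B: Y=99, Policy C: Y=103. Lowest is 59 (Policy A).

59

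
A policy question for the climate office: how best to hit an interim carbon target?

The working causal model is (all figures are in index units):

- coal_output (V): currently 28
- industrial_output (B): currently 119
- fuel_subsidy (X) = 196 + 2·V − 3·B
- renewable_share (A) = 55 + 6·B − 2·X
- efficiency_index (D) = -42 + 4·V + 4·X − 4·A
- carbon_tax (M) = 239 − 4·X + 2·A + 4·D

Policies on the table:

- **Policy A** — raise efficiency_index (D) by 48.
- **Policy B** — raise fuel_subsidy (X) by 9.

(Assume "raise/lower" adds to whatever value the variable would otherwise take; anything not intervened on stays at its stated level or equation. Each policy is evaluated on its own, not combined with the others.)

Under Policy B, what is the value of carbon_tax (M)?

-14087

Policy B (X + 9):
  V = 28
  B = 119
  X = 196 + 2·28 − 3·119 (+9 from intervention) = -96
  A = 55 + 6·119 − 2·(-96) = 961
  D = -42 + 4·28 + 4·(-96) − 4·961 = -4158
  M = 239 − 4·(-96) + 2·961 + 4·(-4158) = -14087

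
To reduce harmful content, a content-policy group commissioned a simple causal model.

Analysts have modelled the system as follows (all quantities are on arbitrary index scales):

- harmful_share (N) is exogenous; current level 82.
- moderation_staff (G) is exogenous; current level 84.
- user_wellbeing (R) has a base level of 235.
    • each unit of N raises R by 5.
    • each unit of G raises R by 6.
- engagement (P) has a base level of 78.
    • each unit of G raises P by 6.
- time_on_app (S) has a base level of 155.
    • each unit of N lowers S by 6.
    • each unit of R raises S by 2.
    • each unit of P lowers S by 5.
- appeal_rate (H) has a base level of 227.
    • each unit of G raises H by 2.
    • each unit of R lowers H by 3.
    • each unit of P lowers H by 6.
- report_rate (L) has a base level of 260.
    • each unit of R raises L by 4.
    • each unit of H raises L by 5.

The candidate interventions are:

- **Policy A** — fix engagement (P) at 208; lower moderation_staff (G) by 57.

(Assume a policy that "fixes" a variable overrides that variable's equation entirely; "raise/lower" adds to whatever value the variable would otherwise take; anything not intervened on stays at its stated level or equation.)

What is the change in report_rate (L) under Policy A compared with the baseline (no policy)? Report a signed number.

Baseline:
  N = 82
  G = 84
  R = 235 + 5·82 + 6·84 = 1149
  P = 78 + 6·84 = 582
  H = 227 + 2·84 − 3·1149 − 6·582 = -6544
  L = 260 + 4·1149 + 5·(-6544) = -27864
Policy A (P := 208, G − 57):
  N = 82
  G = 84 − 57 = 27
  R = 235 + 5·82 + 6·27 = 807
  P = 208
  H = 227 + 2·27 − 3·807 − 6·208 = -3388
  L = 260 + 4·807 + 5·(-3388) = -13452
Change in L: -13452 − (-27864) = 14412

14412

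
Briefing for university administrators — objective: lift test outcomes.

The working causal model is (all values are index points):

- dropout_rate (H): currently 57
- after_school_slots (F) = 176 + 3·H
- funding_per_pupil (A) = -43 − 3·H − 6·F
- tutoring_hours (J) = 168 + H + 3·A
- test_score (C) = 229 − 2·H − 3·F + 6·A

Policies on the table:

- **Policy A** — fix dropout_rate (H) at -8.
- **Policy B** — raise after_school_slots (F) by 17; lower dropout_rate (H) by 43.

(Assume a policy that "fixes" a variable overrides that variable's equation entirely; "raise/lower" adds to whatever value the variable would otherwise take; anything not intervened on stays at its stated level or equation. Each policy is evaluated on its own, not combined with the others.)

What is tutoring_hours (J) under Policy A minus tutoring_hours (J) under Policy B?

1670

Policy A (H := -8):
  H = -8
  F = 176 + 3·(-8) = 152
  A = -43 − 3·(-8) − 6·152 = -931
  J = 168 + (-8) + 3·(-931) = -2633
Policy B (F + 17, H − 43):
  H = 57 − 43 = 14
  F = 176 + 3·14 (+17 from intervention) = 235
  A = -43 − 3·14 − 6·235 = -1495
  J = 168 + 14 + 3·(-1495) = -4303
J: -2633 − (-4303) = 1670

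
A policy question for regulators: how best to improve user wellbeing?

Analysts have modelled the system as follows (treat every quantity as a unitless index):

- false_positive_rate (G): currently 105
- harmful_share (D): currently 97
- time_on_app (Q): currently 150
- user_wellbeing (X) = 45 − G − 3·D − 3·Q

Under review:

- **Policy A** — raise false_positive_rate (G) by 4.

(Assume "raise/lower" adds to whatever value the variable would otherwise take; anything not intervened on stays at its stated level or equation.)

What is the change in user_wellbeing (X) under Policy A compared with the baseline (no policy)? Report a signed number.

Baseline:
  G = 105
  D = 97
  Q = 150
  X = 45 − 105 − 3·97 − 3·150 = -801
Policy A (G + 4):
  G = 105 + 4 = 109
  D = 97
  Q = 150
  X = 45 − 109 − 3·97 − 3·150 = -805
Change in X: -805 − (-801) = -4

-4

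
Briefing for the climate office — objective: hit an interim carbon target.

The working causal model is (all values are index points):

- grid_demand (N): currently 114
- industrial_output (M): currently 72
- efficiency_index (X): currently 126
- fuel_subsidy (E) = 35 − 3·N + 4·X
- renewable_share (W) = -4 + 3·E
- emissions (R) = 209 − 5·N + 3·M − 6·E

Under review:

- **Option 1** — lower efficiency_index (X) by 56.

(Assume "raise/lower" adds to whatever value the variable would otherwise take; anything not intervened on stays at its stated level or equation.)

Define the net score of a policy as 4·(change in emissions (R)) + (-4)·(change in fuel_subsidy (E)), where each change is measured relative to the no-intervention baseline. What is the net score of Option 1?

6272

Baseline:
  N = 114
  M = 72
  X = 126
  E = 35 − 3·114 + 4·126 = 197
  R = 209 − 5·114 + 3·72 − 6·197 = -1327
Option 1 (X − 56):
  N = 114
  M = 72
  X = 126 − 56 = 70
  E = 35 − 3·114 + 4·70 = -27
  R = 209 − 5·114 + 3·72 − 6·(-27) = 17
ΔR = 17 − (-1327) = 1344; ΔE = -27 − 197 = -224
Score = 4·1344 + (-4)·(-224) = 6272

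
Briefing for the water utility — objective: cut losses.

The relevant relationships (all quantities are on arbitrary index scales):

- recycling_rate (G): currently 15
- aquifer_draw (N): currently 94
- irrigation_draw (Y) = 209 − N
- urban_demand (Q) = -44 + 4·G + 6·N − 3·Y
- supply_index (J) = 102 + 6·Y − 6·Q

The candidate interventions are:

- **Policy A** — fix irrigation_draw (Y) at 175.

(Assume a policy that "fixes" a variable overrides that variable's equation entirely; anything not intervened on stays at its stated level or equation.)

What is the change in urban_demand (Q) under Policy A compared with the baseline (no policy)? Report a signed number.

-180

Baseline:
  G = 15
  N = 94
  Y = 209 − 94 = 115
  Q = -44 + 4·15 + 6·94 − 3·115 = 235
Policy A (Y := 175):
  G = 15
  N = 94
  Y = 175
  Q = -44 + 4·15 + 6·94 − 3·175 = 55
Change in Q: 55 − 235 = -180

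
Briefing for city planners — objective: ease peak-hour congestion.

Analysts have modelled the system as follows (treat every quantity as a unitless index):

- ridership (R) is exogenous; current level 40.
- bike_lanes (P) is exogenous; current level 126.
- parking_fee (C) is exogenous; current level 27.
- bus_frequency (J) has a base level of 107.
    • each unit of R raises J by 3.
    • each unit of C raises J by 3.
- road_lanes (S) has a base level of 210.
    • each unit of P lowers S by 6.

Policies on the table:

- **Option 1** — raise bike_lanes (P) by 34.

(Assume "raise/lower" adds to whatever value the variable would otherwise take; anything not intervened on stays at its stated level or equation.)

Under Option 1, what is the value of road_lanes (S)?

-750

Option 1 (P + 34):
  P = 126 + 34 = 160
  S = 210 − 6·160 = -750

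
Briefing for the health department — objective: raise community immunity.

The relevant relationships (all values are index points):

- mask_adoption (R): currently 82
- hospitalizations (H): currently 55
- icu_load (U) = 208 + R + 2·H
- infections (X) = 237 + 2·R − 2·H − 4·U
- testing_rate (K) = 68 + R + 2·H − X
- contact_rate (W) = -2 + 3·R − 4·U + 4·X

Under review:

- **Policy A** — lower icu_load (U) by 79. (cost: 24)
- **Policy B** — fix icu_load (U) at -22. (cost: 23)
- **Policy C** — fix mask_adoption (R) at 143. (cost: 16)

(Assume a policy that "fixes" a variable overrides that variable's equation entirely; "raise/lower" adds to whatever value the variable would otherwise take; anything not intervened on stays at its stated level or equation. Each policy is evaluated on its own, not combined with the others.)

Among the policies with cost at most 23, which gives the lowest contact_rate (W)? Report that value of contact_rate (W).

-7141

Policy B (U := -22):
  R = 82
  H = 55
  U = -22
  X = 237 + 2·82 − 2·55 − 4·(-22) = 379
  W = -2 + 3·82 − 4·(-22) + 4·379 = 1848
Policy C (R := 143):
  R = 143
  H = 55
  U = 208 + 143 + 2·55 = 461
  X = 237 + 2·143 − 2·55 − 4·461 = -1431
  W = -2 + 3·143 − 4·461 + 4·(-1431) = -7141
Comparing — Policy B: W=1848, Policy C: W=-7141. Lowest is -7141 (Policy C).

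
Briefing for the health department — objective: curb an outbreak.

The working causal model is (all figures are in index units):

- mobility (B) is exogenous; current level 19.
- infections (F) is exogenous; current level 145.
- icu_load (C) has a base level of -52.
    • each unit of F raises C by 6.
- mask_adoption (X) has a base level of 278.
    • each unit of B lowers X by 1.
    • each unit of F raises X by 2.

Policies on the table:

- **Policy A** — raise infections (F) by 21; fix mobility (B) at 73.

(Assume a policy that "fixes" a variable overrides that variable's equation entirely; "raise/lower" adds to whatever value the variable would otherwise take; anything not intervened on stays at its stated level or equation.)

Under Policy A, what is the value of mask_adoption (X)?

537

Policy A (F + 21, B := 73):
  B = 73
  F = 145 + 21 = 166
  X = 278 − 73 + 2·166 = 537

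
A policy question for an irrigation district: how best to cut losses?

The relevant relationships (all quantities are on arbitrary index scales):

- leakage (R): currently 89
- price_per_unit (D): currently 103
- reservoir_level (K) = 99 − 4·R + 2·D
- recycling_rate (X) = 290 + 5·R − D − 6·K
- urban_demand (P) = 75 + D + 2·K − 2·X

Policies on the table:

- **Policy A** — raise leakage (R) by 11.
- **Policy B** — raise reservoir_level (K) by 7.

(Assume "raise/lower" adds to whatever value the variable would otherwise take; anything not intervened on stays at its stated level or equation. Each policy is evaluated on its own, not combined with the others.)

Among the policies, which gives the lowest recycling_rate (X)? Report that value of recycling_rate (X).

896

Policy A (R + 11):
  R = 89 + 11 = 100
  D = 103
  K = 99 − 4·100 + 2·103 = -95
  X = 290 + 5·100 − 103 − 6·(-95) = 1257
Policy B (K + 7):
  R = 89
  D = 103
  K = 99 − 4·89 + 2·103 (+7 from intervention) = -44
  X = 290 + 5·89 − 103 − 6·(-44) = 896
Comparing — Policy A: X=1257, Policy B: X=896. Lowest is 896 (Policy B).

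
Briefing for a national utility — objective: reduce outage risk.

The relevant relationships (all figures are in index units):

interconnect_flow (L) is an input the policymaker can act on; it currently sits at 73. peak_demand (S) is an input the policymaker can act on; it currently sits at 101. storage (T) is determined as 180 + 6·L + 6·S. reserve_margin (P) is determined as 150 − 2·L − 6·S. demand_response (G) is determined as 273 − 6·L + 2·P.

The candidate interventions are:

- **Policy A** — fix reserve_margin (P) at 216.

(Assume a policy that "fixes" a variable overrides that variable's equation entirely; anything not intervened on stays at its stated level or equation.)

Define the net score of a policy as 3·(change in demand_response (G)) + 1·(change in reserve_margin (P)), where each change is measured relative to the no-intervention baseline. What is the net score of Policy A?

5726

Baseline:
  L = 73
  S = 101
  P = 150 − 2·73 − 6·101 = -602
  G = 273 − 6·73 + 2·(-602) = -1369
Policy A (P := 216):
  L = 73
  S = 101
  P = 216
  G = 273 − 6·73 + 2·216 = 267
ΔG = 267 − (-1369) = 1636; ΔP = 216 − (-602) = 818
Score = 3·1636 + 1·818 = 5726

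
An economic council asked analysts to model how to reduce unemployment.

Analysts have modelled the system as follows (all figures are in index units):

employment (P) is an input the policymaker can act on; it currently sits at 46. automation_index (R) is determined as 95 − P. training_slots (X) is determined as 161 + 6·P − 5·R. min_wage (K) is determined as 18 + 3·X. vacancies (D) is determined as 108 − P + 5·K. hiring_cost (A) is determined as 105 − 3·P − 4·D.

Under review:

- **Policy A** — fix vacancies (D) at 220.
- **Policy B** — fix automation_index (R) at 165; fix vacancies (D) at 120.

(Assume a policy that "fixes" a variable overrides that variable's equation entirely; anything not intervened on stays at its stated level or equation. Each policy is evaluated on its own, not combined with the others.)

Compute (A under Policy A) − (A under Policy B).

Policy A (D := 220):
  P = 46
  R = 95 − 46 = 49
  X = 161 + 6·46 − 5·49 = 192
  K = 18 + 3·192 = 594
  D = 220
  A = 105 − 3·46 − 4·220 = -913
Policy B (R := 165, D := 120):
  P = 46
  R = 165
  X = 161 + 6·46 − 5·165 = -388
  K = 18 + 3·(-388) = -1146
  D = 120
  A = 105 − 3·46 − 4·120 = -513
A: -913 − (-513) = -400

-400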